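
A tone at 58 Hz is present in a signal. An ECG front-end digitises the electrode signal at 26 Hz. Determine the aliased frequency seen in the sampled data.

58 Hz mod fs = 6 Hz.
6 Hz ≤ fs/2 = 13 Hz, appears at 6 Hz.

6 Hz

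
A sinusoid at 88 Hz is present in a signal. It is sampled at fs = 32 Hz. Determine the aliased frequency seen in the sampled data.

8 Hz

88 Hz mod fs = 24 Hz.
24 Hz > fs/2 = 16 Hz, folds to fs − 24 Hz = 8 Hz.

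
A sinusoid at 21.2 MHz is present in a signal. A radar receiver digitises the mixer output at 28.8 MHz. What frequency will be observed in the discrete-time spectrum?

21.2 MHz > fs/2 = 14.4 MHz, folds to fs − 21.2 MHz = 7.6 MHz.

7.6 MHz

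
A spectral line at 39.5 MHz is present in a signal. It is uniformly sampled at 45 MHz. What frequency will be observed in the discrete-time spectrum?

39.5 MHz > fs/2 = 22.5 MHz, folds to fs − 39.5 MHz = 5.5 MHz.

5.5 MHz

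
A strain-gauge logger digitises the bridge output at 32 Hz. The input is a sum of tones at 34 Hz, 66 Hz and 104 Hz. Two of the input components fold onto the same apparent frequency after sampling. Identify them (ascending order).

34 Hz, 66 Hz

fs/2 = 16 Hz.
34 Hz mod fs = 2 Hz.
2 Hz ≤ fs/2 = 16 Hz, appears at 2 Hz.
66 Hz mod fs = 2 Hz.
2 Hz ≤ fs/2 = 16 Hz, appears at 2 Hz.
104 Hz mod fs = 8 Hz.
8 Hz ≤ fs/2 = 16 Hz, appears at 8 Hz.
34 Hz and 66 Hz both map to 2 Hz.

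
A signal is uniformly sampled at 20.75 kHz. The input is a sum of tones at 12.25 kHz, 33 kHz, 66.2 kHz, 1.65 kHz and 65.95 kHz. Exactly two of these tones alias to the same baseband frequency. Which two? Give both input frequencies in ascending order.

fs/2 = 10.375 kHz.
12.25 kHz > fs/2 = 10.375 kHz, folds to fs − 12.25 kHz = 8.5 kHz.
33 kHz mod fs = 12.25 kHz.
12.25 kHz > fs/2 = 10.375 kHz, folds to fs − 12.25 kHz = 8.5 kHz.
66.2 kHz mod fs = 3.95 kHz.
3.95 kHz ≤ fs/2 = 10.375 kHz, appears at 3.95 kHz.
1.65 kHz ≤ fs/2 = 10.375 kHz, passes unchanged.
65.95 kHz mod fs = 3.7 kHz.
3.7 kHz ≤ fs/2 = 10.375 kHz, appears at 3.7 kHz.
12.25 kHz and 33 kHz both map to 8.5 kHz.

12.25 kHz, 33 kHz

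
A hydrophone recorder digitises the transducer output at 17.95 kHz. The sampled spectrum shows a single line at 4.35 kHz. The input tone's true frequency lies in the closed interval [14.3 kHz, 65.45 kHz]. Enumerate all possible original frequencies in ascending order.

22.3 kHz, 31.55 kHz, 40.25 kHz, 49.5 kHz, 58.2 kHz

Frequencies that alias to 4.35 kHz are k·fs ± 4.35 kHz for integer k ≥ 0.
k=0: 4.35 kHz.
k=1: 13.6 kHz, 22.3 kHz.
k=2: 31.55 kHz, 40.25 kHz.
k=3: 49.5 kHz, 58.2 kHz.
k=4: 67.45 kHz, 76.15 kHz.
Within [14.3 kHz, 65.45 kHz]: 22.3 kHz, 31.55 kHz, 40.25 kHz, 49.5 kHz, 58.2 kHz.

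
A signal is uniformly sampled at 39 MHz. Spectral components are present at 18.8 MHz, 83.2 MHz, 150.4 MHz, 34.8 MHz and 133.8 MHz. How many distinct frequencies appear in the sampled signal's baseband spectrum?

fs/2 = 19.5 MHz.
18.8 MHz ≤ fs/2 = 19.5 MHz, passes unchanged.
83.2 MHz mod fs = 5.2 MHz.
5.2 MHz ≤ fs/2 = 19.5 MHz, appears at 5.2 MHz.
150.4 MHz mod fs = 33.4 MHz.
33.4 MHz > fs/2 = 19.5 MHz, folds to fs − 33.4 MHz = 5.6 MHz.
34.8 MHz > fs/2 = 19.5 MHz, folds to fs − 34.8 MHz = 4.2 MHz.
133.8 MHz mod fs = 16.8 MHz.
16.8 MHz ≤ fs/2 = 19.5 MHz, appears at 16.8 MHz.
Distinct values: {4.2 MHz, 5.2 MHz, 5.6 MHz, 16.8 MHz, 18.8 MHz} → 5.

5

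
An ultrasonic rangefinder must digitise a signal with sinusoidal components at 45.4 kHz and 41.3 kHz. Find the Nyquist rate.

90.8 kHz

Highest-frequency component: 45.4 kHz.
Nyquist rate = 2 × 45.4 kHz = 90.8 kHz.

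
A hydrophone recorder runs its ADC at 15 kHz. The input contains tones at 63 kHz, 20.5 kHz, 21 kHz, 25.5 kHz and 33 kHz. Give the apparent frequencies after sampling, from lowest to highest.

3 kHz, 4.5 kHz, 5.5 kHz, 6 kHz

fs/2 = 7.5 kHz.
63 kHz mod fs = 3 kHz.
3 kHz ≤ fs/2 = 7.5 kHz, appears at 3 kHz.
20.5 kHz mod fs = 5.5 kHz.
5.5 kHz ≤ fs/2 = 7.5 kHz, appears at 5.5 kHz.
21 kHz mod fs = 6 kHz.
6 kHz ≤ fs/2 = 7.5 kHz, appears at 6 kHz.
25.5 kHz mod fs = 10.5 kHz.
10.5 kHz > fs/2 = 7.5 kHz, folds to fs − 10.5 kHz = 4.5 kHz.
33 kHz mod fs = 3 kHz.
3 kHz ≤ fs/2 = 7.5 kHz, appears at 3 kHz.
Distinct values: {3 kHz, 4.5 kHz, 5.5 kHz, 6 kHz}.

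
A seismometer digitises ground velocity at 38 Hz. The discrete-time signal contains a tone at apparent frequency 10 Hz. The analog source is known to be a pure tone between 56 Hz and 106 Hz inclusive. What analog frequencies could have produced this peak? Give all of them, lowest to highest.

66 Hz, 86 Hz, 104 Hz

Frequencies that alias to 10 Hz are k·fs ± 10 Hz for integer k ≥ 0.
k=0: 10 Hz.
k=1: 28 Hz, 48 Hz.
k=2: 66 Hz, 86 Hz.
k=3: 104 Hz, 124 Hz.
k=4: 142 Hz, 162 Hz.
Within [56 Hz, 106 Hz]: 66 Hz, 86 Hz, 104 Hz.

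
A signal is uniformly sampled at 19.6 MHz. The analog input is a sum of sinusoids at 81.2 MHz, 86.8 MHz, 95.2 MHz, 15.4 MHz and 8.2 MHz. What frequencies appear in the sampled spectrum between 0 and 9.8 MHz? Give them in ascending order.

fs/2 = 9.8 MHz.
81.2 MHz mod fs = 2.8 MHz.
2.8 MHz ≤ fs/2 = 9.8 MHz, appears at 2.8 MHz.
86.8 MHz mod fs = 8.4 MHz.
8.4 MHz ≤ fs/2 = 9.8 MHz, appears at 8.4 MHz.
95.2 MHz mod fs = 16.8 MHz.
16.8 MHz > fs/2 = 9.8 MHz, folds to fs − 16.8 MHz = 2.8 MHz.
15.4 MHz > fs/2 = 9.8 MHz, folds to fs − 15.4 MHz = 4.2 MHz.
8.2 MHz ≤ fs/2 = 9.8 MHz, passes unchanged.
Distinct values: {2.8 MHz, 4.2 MHz, 8.2 MHz, 8.4 MHz}.

2.8 MHz, 4.2 MHz, 8.2 MHz, 8.4 MHz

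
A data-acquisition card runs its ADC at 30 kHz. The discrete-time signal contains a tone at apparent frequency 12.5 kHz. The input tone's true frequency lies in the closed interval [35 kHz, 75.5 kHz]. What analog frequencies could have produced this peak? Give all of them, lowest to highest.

42.5 kHz, 47.5 kHz, 72.5 kHz

Frequencies that alias to 12.5 kHz are k·fs ± 12.5 kHz for integer k ≥ 0.
k=0: 12.5 kHz.
k=1: 17.5 kHz, 42.5 kHz.
k=2: 47.5 kHz, 72.5 kHz.
k=3: 77.5 kHz, 102.5 kHz.
Within [35 kHz, 75.5 kHz]: 42.5 kHz, 47.5 kHz, 72.5 kHz.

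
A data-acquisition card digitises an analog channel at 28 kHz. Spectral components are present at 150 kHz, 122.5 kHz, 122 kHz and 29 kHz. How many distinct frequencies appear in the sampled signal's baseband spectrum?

fs/2 = 14 kHz.
150 kHz mod fs = 10 kHz.
10 kHz ≤ fs/2 = 14 kHz, appears at 10 kHz.
122.5 kHz mod fs = 10.5 kHz.
10.5 kHz ≤ fs/2 = 14 kHz, appears at 10.5 kHz.
122 kHz mod fs = 10 kHz.
10 kHz ≤ fs/2 = 14 kHz, appears at 10 kHz.
29 kHz mod fs = 1 kHz.
1 kHz ≤ fs/2 = 14 kHz, appears at 1 kHz.
Distinct values: {1 kHz, 10 kHz, 10.5 kHz} → 3.

3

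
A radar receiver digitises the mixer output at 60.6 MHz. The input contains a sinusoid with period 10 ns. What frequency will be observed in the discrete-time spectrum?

21.2 MHz

T = 10 ns → f = 1/T = 100 MHz.
100 MHz mod fs = 39.4 MHz.
39.4 MHz > fs/2 = 30.3 MHz, folds to fs − 39.4 MHz = 21.2 MHz.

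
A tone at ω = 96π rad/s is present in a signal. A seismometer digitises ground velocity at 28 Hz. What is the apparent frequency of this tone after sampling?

ω = 96π rad/s → f = ω/(2π) = 48 Hz.
48 Hz mod fs = 20 Hz.
20 Hz > fs/2 = 14 Hz, folds to fs − 20 Hz = 8 Hz.

8 Hz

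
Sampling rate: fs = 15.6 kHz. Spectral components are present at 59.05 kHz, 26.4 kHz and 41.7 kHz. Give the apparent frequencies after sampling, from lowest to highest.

3.35 kHz, 4.8 kHz, 5.1 kHz

fs/2 = 7.8 kHz.
59.05 kHz mod fs = 12.25 kHz.
12.25 kHz > fs/2 = 7.8 kHz, folds to fs − 12.25 kHz = 3.35 kHz.
26.4 kHz mod fs = 10.8 kHz.
10.8 kHz > fs/2 = 7.8 kHz, folds to fs − 10.8 kHz = 4.8 kHz.
41.7 kHz mod fs = 10.5 kHz.
10.5 kHz > fs/2 = 7.8 kHz, folds to fs − 10.5 kHz = 5.1 kHz.
Distinct values: {3.35 kHz, 4.8 kHz, 5.1 kHz}.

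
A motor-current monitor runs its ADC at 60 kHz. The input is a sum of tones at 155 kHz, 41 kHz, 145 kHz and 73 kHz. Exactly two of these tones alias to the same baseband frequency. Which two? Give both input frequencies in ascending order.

145 kHz, 155 kHz

fs/2 = 30 kHz.
155 kHz mod fs = 35 kHz.
35 kHz > fs/2 = 30 kHz, folds to fs − 35 kHz = 25 kHz.
41 kHz > fs/2 = 30 kHz, folds to fs − 41 kHz = 19 kHz.
145 kHz mod fs = 25 kHz.
25 kHz ≤ fs/2 = 30 kHz, appears at 25 kHz.
73 kHz mod fs = 13 kHz.
13 kHz ≤ fs/2 = 30 kHz, appears at 13 kHz.
145 kHz and 155 kHz both map to 25 kHz.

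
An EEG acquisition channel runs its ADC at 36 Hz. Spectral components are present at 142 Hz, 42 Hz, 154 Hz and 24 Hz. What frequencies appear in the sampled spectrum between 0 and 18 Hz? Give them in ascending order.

2 Hz, 6 Hz, 10 Hz, 12 Hz

fs/2 = 18 Hz.
142 Hz mod fs = 34 Hz.
34 Hz > fs/2 = 18 Hz, folds to fs − 34 Hz = 2 Hz.
42 Hz mod fs = 6 Hz.
6 Hz ≤ fs/2 = 18 Hz, appears at 6 Hz.
154 Hz mod fs = 10 Hz.
10 Hz ≤ fs/2 = 18 Hz, appears at 10 Hz.
24 Hz > fs/2 = 18 Hz, folds to fs − 24 Hz = 12 Hz.
Distinct values: {2 Hz, 6 Hz, 10 Hz, 12 Hz}.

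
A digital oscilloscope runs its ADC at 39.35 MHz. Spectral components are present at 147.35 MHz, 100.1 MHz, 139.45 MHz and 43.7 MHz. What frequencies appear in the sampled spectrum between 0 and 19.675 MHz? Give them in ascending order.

4.35 MHz, 10.05 MHz, 17.95 MHz

fs/2 = 19.675 MHz.
147.35 MHz mod fs = 29.3 MHz.
29.3 MHz > fs/2 = 19.675 MHz, folds to fs − 29.3 MHz = 10.05 MHz.
100.1 MHz mod fs = 21.4 MHz.
21.4 MHz > fs/2 = 19.675 MHz, folds to fs − 21.4 MHz = 17.95 MHz.
139.45 MHz mod fs = 21.4 MHz.
21.4 MHz > fs/2 = 19.675 MHz, folds to fs − 21.4 MHz = 17.95 MHz.
43.7 MHz mod fs = 4.35 MHz.
4.35 MHz ≤ fs/2 = 19.675 MHz, appears at 4.35 MHz.
Distinct values: {4.35 MHz, 10.05 MHz, 17.95 MHz}.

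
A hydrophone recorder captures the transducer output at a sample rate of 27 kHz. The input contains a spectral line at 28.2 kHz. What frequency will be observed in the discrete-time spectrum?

1.2 kHz

28.2 kHz mod fs = 1.2 kHz.
1.2 kHz ≤ fs/2 = 13.5 kHz, appears at 1.2 kHz.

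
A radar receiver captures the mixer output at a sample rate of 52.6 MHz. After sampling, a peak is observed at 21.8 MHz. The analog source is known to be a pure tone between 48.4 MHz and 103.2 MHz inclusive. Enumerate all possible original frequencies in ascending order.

Frequencies that alias to 21.8 MHz are k·fs ± 21.8 MHz for integer k ≥ 0.
k=0: 21.8 MHz.
k=1: 30.8 MHz, 74.4 MHz.
k=2: 83.4 MHz, 127 MHz.
k=3: 136 MHz, 179.6 MHz.
Within [48.4 MHz, 103.2 MHz]: 74.4 MHz, 83.4 MHz.

74.4 MHz, 83.4 MHz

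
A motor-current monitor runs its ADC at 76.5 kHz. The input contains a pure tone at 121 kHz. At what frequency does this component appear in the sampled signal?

121 kHz mod fs = 44.5 kHz.
44.5 kHz > fs/2 = 38.25 kHz, folds to fs − 44.5 kHz = 32 kHz.

32 kHz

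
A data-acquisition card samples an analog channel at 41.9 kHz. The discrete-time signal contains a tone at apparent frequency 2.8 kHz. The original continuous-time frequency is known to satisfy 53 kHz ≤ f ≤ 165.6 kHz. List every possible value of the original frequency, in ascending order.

Frequencies that alias to 2.8 kHz are k·fs ± 2.8 kHz for integer k ≥ 0.
k=0: 2.8 kHz.
k=1: 39.1 kHz, 44.7 kHz.
k=2: 81 kHz, 86.6 kHz.
k=3: 122.9 kHz, 128.5 kHz.
k=4: 164.8 kHz, 170.4 kHz.
k=5: 206.7 kHz, 212.3 kHz.
Within [53 kHz, 165.6 kHz]: 81 kHz, 86.6 kHz, 122.9 kHz, 128.5 kHz, 164.8 kHz.

81 kHz, 86.6 kHz, 122.9 kHz, 128.5 kHz, 164.8 kHz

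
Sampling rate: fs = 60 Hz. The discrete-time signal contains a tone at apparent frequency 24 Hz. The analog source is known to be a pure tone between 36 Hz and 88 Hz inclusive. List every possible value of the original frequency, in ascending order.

Frequencies that alias to 24 Hz are k·fs ± 24 Hz for integer k ≥ 0.
k=0: 24 Hz.
k=1: 36 Hz, 84 Hz.
k=2: 96 Hz, 144 Hz.
Within [36 Hz, 88 Hz]: 36 Hz, 84 Hz.

36 Hz, 84 Hz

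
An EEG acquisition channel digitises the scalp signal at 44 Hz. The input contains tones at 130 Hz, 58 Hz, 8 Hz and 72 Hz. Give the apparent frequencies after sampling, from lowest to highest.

2 Hz, 8 Hz, 14 Hz, 16 Hz

fs/2 = 22 Hz.
130 Hz mod fs = 42 Hz.
42 Hz > fs/2 = 22 Hz, folds to fs − 42 Hz = 2 Hz.
58 Hz mod fs = 14 Hz.
14 Hz ≤ fs/2 = 22 Hz, appears at 14 Hz.
8 Hz ≤ fs/2 = 22 Hz, passes unchanged.
72 Hz mod fs = 28 Hz.
28 Hz > fs/2 = 22 Hz, folds to fs − 28 Hz = 16 Hz.
Distinct values: {2 Hz, 8 Hz, 14 Hz, 16 Hz}.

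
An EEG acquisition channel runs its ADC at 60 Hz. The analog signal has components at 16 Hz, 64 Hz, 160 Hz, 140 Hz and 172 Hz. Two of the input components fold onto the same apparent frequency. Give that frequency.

fs/2 = 30 Hz.
16 Hz ≤ fs/2 = 30 Hz, passes unchanged.
64 Hz mod fs = 4 Hz.
4 Hz ≤ fs/2 = 30 Hz, appears at 4 Hz.
160 Hz mod fs = 40 Hz.
40 Hz > fs/2 = 30 Hz, folds to fs − 40 Hz = 20 Hz.
140 Hz mod fs = 20 Hz.
20 Hz ≤ fs/2 = 30 Hz, appears at 20 Hz.
172 Hz mod fs = 52 Hz.
52 Hz > fs/2 = 30 Hz, folds to fs − 52 Hz = 8 Hz.
140 Hz and 160 Hz both map to 20 Hz.

20 Hz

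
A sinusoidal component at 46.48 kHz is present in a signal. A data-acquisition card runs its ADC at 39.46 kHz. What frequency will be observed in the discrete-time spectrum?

46.48 kHz mod fs = 7.02 kHz.
7.02 kHz ≤ fs/2 = 19.73 kHz, appears at 7.02 kHz.

7.02 kHz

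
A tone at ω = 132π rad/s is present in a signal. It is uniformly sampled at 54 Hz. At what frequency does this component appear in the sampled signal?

ω = 132π rad/s → f = ω/(2π) = 66 Hz.
66 Hz mod fs = 12 Hz.
12 Hz ≤ fs/2 = 27 Hz, appears at 12 Hz.

12 Hz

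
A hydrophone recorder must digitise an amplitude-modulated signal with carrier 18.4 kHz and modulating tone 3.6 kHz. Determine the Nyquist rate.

44 kHz

AM sidebands sit at fc ± fm = 14.8 kHz and 22 kHz.
Highest-frequency component: 22 kHz.
Nyquist rate = 2 × 22 kHz = 44 kHz.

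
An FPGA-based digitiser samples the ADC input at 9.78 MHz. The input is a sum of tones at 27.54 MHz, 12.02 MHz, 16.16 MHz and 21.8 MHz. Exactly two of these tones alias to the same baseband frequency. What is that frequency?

fs/2 = 4.89 MHz.
27.54 MHz mod fs = 7.98 MHz.
7.98 MHz > fs/2 = 4.89 MHz, folds to fs − 7.98 MHz = 1.8 MHz.
12.02 MHz mod fs = 2.24 MHz.
2.24 MHz ≤ fs/2 = 4.89 MHz, appears at 2.24 MHz.
16.16 MHz mod fs = 6.38 MHz.
6.38 MHz > fs/2 = 4.89 MHz, folds to fs − 6.38 MHz = 3.4 MHz.
21.8 MHz mod fs = 2.24 MHz.
2.24 MHz ≤ fs/2 = 4.89 MHz, appears at 2.24 MHz.
12.02 MHz and 21.8 MHz both map to 2.24 MHz.

2.24 MHz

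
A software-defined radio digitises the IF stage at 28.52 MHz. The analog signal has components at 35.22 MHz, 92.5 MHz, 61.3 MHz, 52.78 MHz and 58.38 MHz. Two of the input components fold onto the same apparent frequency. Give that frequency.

fs/2 = 14.26 MHz.
35.22 MHz mod fs = 6.7 MHz.
6.7 MHz ≤ fs/2 = 14.26 MHz, appears at 6.7 MHz.
92.5 MHz mod fs = 6.94 MHz.
6.94 MHz ≤ fs/2 = 14.26 MHz, appears at 6.94 MHz.
61.3 MHz mod fs = 4.26 MHz.
4.26 MHz ≤ fs/2 = 14.26 MHz, appears at 4.26 MHz.
52.78 MHz mod fs = 24.26 MHz.
24.26 MHz > fs/2 = 14.26 MHz, folds to fs − 24.26 MHz = 4.26 MHz.
58.38 MHz mod fs = 1.34 MHz.
1.34 MHz ≤ fs/2 = 14.26 MHz, appears at 1.34 MHz.
52.78 MHz and 61.3 MHz both map to 4.26 MHz.

4.26 MHz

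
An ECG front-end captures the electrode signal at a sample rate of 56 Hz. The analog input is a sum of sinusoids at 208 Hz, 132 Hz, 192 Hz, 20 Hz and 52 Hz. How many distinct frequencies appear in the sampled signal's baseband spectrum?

4

fs/2 = 28 Hz.
208 Hz mod fs = 40 Hz.
40 Hz > fs/2 = 28 Hz, folds to fs − 40 Hz = 16 Hz.
132 Hz mod fs = 20 Hz.
20 Hz ≤ fs/2 = 28 Hz, appears at 20 Hz.
192 Hz mod fs = 24 Hz.
24 Hz ≤ fs/2 = 28 Hz, appears at 24 Hz.
20 Hz ≤ fs/2 = 28 Hz, passes unchanged.
52 Hz > fs/2 = 28 Hz, folds to fs − 52 Hz = 4 Hz.
Distinct values: {4 Hz, 16 Hz, 20 Hz, 24 Hz} → 4.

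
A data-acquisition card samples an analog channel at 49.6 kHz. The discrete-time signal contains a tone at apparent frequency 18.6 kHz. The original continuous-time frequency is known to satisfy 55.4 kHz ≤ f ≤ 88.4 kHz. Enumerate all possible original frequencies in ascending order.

Frequencies that alias to 18.6 kHz are k·fs ± 18.6 kHz for integer k ≥ 0.
k=0: 18.6 kHz.
k=1: 31 kHz, 68.2 kHz.
k=2: 80.6 kHz, 117.8 kHz.
k=3: 130.2 kHz, 167.4 kHz.
Within [55.4 kHz, 88.4 kHz]: 68.2 kHz, 80.6 kHz.

68.2 kHz, 80.6 kHz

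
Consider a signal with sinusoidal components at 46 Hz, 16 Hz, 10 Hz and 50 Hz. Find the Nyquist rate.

100 Hz

Highest-frequency component: 50 Hz.
Nyquist rate = 2 × 50 Hz = 100 Hz.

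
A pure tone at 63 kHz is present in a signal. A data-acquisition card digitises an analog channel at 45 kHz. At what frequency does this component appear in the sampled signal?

63 kHz mod fs = 18 kHz.
18 kHz ≤ fs/2 = 22.5 kHz, appears at 18 kHz.

18 kHz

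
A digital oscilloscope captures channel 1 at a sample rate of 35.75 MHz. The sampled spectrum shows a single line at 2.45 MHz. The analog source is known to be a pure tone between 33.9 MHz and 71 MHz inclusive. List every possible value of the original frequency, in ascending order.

38.2 MHz, 69.05 MHz

Frequencies that alias to 2.45 MHz are k·fs ± 2.45 MHz for integer k ≥ 0.
k=0: 2.45 MHz.
k=1: 33.3 MHz, 38.2 MHz.
k=2: 69.05 MHz, 73.95 MHz.
k=3: 104.8 MHz, 109.7 MHz.
Within [33.9 MHz, 71 MHz]: 38.2 MHz, 69.05 MHz.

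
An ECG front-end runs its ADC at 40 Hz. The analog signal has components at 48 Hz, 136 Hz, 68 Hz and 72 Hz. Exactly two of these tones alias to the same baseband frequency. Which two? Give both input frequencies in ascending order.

48 Hz, 72 Hz

fs/2 = 20 Hz.
48 Hz mod fs = 8 Hz.
8 Hz ≤ fs/2 = 20 Hz, appears at 8 Hz.
136 Hz mod fs = 16 Hz.
16 Hz ≤ fs/2 = 20 Hz, appears at 16 Hz.
68 Hz mod fs = 28 Hz.
28 Hz > fs/2 = 20 Hz, folds to fs − 28 Hz = 12 Hz.
72 Hz mod fs = 32 Hz.
32 Hz > fs/2 = 20 Hz, folds to fs − 32 Hz = 8 Hz.
48 Hz and 72 Hz both map to 8 Hz.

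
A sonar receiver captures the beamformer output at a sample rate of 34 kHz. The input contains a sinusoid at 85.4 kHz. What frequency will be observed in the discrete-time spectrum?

85.4 kHz mod fs = 17.4 kHz.
17.4 kHz > fs/2 = 17 kHz, folds to fs − 17.4 kHz = 16.6 kHz.

16.6 kHz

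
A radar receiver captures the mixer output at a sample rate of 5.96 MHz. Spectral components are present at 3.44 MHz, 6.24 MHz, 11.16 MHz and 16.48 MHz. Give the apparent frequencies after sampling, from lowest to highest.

0.28 MHz, 0.76 MHz, 1.4 MHz, 2.52 MHz

fs/2 = 2.98 MHz.
3.44 MHz > fs/2 = 2.98 MHz, folds to fs − 3.44 MHz = 2.52 MHz.
6.24 MHz mod fs = 0.28 MHz.
0.28 MHz ≤ fs/2 = 2.98 MHz, appears at 0.28 MHz.
11.16 MHz mod fs = 5.2 MHz.
5.2 MHz > fs/2 = 2.98 MHz, folds to fs − 5.2 MHz = 0.76 MHz.
16.48 MHz mod fs = 4.56 MHz.
4.56 MHz > fs/2 = 2.98 MHz, folds to fs − 4.56 MHz = 1.4 MHz.
Distinct values: {0.28 MHz, 0.76 MHz, 1.4 MHz, 2.52 MHz}.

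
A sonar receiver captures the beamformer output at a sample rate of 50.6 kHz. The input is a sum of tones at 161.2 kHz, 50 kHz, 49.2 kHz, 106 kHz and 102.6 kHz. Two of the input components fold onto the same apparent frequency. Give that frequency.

fs/2 = 25.3 kHz.
161.2 kHz mod fs = 9.4 kHz.
9.4 kHz ≤ fs/2 = 25.3 kHz, appears at 9.4 kHz.
50 kHz > fs/2 = 25.3 kHz, folds to fs − 50 kHz = 0.6 kHz.
49.2 kHz > fs/2 = 25.3 kHz, folds to fs − 49.2 kHz = 1.4 kHz.
106 kHz mod fs = 4.8 kHz.
4.8 kHz ≤ fs/2 = 25.3 kHz, appears at 4.8 kHz.
102.6 kHz mod fs = 1.4 kHz.
1.4 kHz ≤ fs/2 = 25.3 kHz, appears at 1.4 kHz.
49.2 kHz and 102.6 kHz both map to 1.4 kHz.

1.4 kHz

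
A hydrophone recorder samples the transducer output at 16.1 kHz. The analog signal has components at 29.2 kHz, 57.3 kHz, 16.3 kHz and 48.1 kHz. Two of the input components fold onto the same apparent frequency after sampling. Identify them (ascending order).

16.3 kHz, 48.1 kHz

fs/2 = 8.05 kHz.
29.2 kHz mod fs = 13.1 kHz.
13.1 kHz > fs/2 = 8.05 kHz, folds to fs − 13.1 kHz = 3 kHz.
57.3 kHz mod fs = 9 kHz.
9 kHz > fs/2 = 8.05 kHz, folds to fs − 9 kHz = 7.1 kHz.
16.3 kHz mod fs = 0.2 kHz.
0.2 kHz ≤ fs/2 = 8.05 kHz, appears at 0.2 kHz.
48.1 kHz mod fs = 15.9 kHz.
15.9 kHz > fs/2 = 8.05 kHz, folds to fs − 15.9 kHz = 0.2 kHz.
16.3 kHz and 48.1 kHz both map to 0.2 kHz.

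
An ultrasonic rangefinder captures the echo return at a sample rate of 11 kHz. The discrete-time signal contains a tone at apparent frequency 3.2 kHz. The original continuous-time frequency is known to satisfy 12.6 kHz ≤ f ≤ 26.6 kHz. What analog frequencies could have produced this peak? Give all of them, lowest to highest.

14.2 kHz, 18.8 kHz, 25.2 kHz

Frequencies that alias to 3.2 kHz are k·fs ± 3.2 kHz for integer k ≥ 0.
k=0: 3.2 kHz.
k=1: 7.8 kHz, 14.2 kHz.
k=2: 18.8 kHz, 25.2 kHz.
k=3: 29.8 kHz, 36.2 kHz.
Within [12.6 kHz, 26.6 kHz]: 14.2 kHz, 18.8 kHz, 25.2 kHz.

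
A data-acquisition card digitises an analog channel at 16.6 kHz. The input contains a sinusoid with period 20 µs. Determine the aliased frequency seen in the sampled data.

T = 20 µs → f = 1/T = 50 kHz.
50 kHz mod fs = 0.2 kHz.
0.2 kHz ≤ fs/2 = 8.3 kHz, appears at 0.2 kHz.

0.2 kHz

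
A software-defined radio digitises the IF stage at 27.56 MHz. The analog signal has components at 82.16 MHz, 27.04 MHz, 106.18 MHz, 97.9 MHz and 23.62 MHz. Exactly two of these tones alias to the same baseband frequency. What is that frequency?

fs/2 = 13.78 MHz.
82.16 MHz mod fs = 27.04 MHz.
27.04 MHz > fs/2 = 13.78 MHz, folds to fs − 27.04 MHz = 0.52 MHz.
27.04 MHz > fs/2 = 13.78 MHz, folds to fs − 27.04 MHz = 0.52 MHz.
106.18 MHz mod fs = 23.5 MHz.
23.5 MHz > fs/2 = 13.78 MHz, folds to fs − 23.5 MHz = 4.06 MHz.
97.9 MHz mod fs = 15.22 MHz.
15.22 MHz > fs/2 = 13.78 MHz, folds to fs − 15.22 MHz = 12.34 MHz.
23.62 MHz > fs/2 = 13.78 MHz, folds to fs − 23.62 MHz = 3.94 MHz.
27.04 MHz and 82.16 MHz both map to 0.52 MHz.

0.52 MHz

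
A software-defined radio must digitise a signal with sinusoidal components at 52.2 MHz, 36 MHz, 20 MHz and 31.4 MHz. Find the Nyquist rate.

Highest-frequency component: 52.2 MHz.
Nyquist rate = 2 × 52.2 MHz = 104.4 MHz.

104.4 MHz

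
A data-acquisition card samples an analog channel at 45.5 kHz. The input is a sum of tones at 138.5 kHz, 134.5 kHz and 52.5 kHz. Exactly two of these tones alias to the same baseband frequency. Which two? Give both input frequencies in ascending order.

fs/2 = 22.75 kHz.
138.5 kHz mod fs = 2 kHz.
2 kHz ≤ fs/2 = 22.75 kHz, appears at 2 kHz.
134.5 kHz mod fs = 43.5 kHz.
43.5 kHz > fs/2 = 22.75 kHz, folds to fs − 43.5 kHz = 2 kHz.
52.5 kHz mod fs = 7 kHz.
7 kHz ≤ fs/2 = 22.75 kHz, appears at 7 kHz.
134.5 kHz and 138.5 kHz both map to 2 kHz.

134.5 kHz, 138.5 kHz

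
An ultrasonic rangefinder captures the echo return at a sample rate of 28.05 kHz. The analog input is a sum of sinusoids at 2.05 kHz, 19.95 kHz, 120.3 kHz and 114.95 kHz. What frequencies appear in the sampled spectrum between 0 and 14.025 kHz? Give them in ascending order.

fs/2 = 14.025 kHz.
2.05 kHz ≤ fs/2 = 14.025 kHz, passes unchanged.
19.95 kHz > fs/2 = 14.025 kHz, folds to fs − 19.95 kHz = 8.1 kHz.
120.3 kHz mod fs = 8.1 kHz.
8.1 kHz ≤ fs/2 = 14.025 kHz, appears at 8.1 kHz.
114.95 kHz mod fs = 2.75 kHz.
2.75 kHz ≤ fs/2 = 14.025 kHz, appears at 2.75 kHz.
Distinct values: {2.05 kHz, 2.75 kHz, 8.1 kHz}.

2.05 kHz, 2.75 kHz, 8.1 kHz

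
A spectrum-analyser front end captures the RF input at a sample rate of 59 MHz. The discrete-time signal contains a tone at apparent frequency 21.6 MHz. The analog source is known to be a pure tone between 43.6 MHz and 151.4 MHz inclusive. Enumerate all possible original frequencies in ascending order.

80.6 MHz, 96.4 MHz, 139.6 MHz

Frequencies that alias to 21.6 MHz are k·fs ± 21.6 MHz for integer k ≥ 0.
k=0: 21.6 MHz.
k=1: 37.4 MHz, 80.6 MHz.
k=2: 96.4 MHz, 139.6 MHz.
k=3: 155.4 MHz, 198.6 MHz.
Within [43.6 MHz, 151.4 MHz]: 80.6 MHz, 96.4 MHz, 139.6 MHz.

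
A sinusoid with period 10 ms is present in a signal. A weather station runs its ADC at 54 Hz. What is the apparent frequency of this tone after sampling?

8 Hz

T = 10 ms → f = 1/T = 100 Hz.
100 Hz mod fs = 46 Hz.
46 Hz > fs/2 = 27 Hz, folds to fs − 46 Hz = 8 Hz.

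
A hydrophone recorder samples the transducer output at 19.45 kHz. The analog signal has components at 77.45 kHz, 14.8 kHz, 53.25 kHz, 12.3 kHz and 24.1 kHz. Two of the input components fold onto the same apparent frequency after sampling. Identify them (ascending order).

fs/2 = 9.725 kHz.
77.45 kHz mod fs = 19.1 kHz.
19.1 kHz > fs/2 = 9.725 kHz, folds to fs − 19.1 kHz = 0.35 kHz.
14.8 kHz > fs/2 = 9.725 kHz, folds to fs − 14.8 kHz = 4.65 kHz.
53.25 kHz mod fs = 14.35 kHz.
14.35 kHz > fs/2 = 9.725 kHz, folds to fs − 14.35 kHz = 5.1 kHz.
12.3 kHz > fs/2 = 9.725 kHz, folds to fs − 12.3 kHz = 7.15 kHz.
24.1 kHz mod fs = 4.65 kHz.
4.65 kHz ≤ fs/2 = 9.725 kHz, appears at 4.65 kHz.
14.8 kHz and 24.1 kHz both map to 4.65 kHz.

14.8 kHz, 24.1 kHz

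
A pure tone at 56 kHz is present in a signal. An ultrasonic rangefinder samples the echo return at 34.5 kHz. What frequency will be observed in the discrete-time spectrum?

56 kHz mod fs = 21.5 kHz.
21.5 kHz > fs/2 = 17.25 kHz, folds to fs − 21.5 kHz = 13 kHz.

13 kHz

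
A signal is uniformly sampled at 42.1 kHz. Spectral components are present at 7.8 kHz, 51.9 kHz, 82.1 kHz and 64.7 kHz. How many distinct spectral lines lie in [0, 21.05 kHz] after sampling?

4

fs/2 = 21.05 kHz.
7.8 kHz ≤ fs/2 = 21.05 kHz, passes unchanged.
51.9 kHz mod fs = 9.8 kHz.
9.8 kHz ≤ fs/2 = 21.05 kHz, appears at 9.8 kHz.
82.1 kHz mod fs = 40 kHz.
40 kHz > fs/2 = 21.05 kHz, folds to fs − 40 kHz = 2.1 kHz.
64.7 kHz mod fs = 22.6 kHz.
22.6 kHz > fs/2 = 21.05 kHz, folds to fs − 22.6 kHz = 19.5 kHz.
Distinct values: {2.1 kHz, 7.8 kHz, 9.8 kHz, 19.5 kHz} → 4.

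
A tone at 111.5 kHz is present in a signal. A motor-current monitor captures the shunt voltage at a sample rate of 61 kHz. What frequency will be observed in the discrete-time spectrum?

111.5 kHz mod fs = 50.5 kHz.
50.5 kHz > fs/2 = 30.5 kHz, folds to fs − 50.5 kHz = 10.5 kHz.

10.5 kHz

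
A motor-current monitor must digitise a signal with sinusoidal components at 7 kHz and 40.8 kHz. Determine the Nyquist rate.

Highest-frequency component: 40.8 kHz.
Nyquist rate = 2 × 40.8 kHz = 81.6 kHz.

81.6 kHz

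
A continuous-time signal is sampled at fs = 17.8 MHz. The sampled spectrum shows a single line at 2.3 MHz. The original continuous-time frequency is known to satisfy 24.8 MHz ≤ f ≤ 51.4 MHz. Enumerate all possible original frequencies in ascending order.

Frequencies that alias to 2.3 MHz are k·fs ± 2.3 MHz for integer k ≥ 0.
k=0: 2.3 MHz.
k=1: 15.5 MHz, 20.1 MHz.
k=2: 33.3 MHz, 37.9 MHz.
k=3: 51.1 MHz, 55.7 MHz.
k=4: 68.9 MHz, 73.5 MHz.
Within [24.8 MHz, 51.4 MHz]: 33.3 MHz, 37.9 MHz, 51.1 MHz.

33.3 MHz, 37.9 MHz, 51.1 MHz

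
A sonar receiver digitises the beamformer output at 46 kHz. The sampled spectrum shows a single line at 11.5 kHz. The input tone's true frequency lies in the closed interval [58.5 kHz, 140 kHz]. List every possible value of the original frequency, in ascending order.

Frequencies that alias to 11.5 kHz are k·fs ± 11.5 kHz for integer k ≥ 0.
k=0: 11.5 kHz.
k=1: 34.5 kHz, 57.5 kHz.
k=2: 80.5 kHz, 103.5 kHz.
k=3: 126.5 kHz, 149.5 kHz.
k=4: 172.5 kHz, 195.5 kHz.
Within [58.5 kHz, 140 kHz]: 80.5 kHz, 103.5 kHz, 126.5 kHz.

80.5 kHz, 103.5 kHz, 126.5 kHz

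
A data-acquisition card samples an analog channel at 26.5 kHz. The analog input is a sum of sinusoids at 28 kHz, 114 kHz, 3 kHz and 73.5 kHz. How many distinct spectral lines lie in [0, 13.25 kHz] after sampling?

fs/2 = 13.25 kHz.
28 kHz mod fs = 1.5 kHz.
1.5 kHz ≤ fs/2 = 13.25 kHz, appears at 1.5 kHz.
114 kHz mod fs = 8 kHz.
8 kHz ≤ fs/2 = 13.25 kHz, appears at 8 kHz.
3 kHz ≤ fs/2 = 13.25 kHz, passes unchanged.
73.5 kHz mod fs = 20.5 kHz.
20.5 kHz > fs/2 = 13.25 kHz, folds to fs − 20.5 kHz = 6 kHz.
Distinct values: {1.5 kHz, 3 kHz, 6 kHz, 8 kHz} → 4.

4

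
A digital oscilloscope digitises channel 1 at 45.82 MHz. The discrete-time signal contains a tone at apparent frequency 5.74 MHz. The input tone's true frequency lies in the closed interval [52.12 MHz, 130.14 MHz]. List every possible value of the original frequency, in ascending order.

Frequencies that alias to 5.74 MHz are k·fs ± 5.74 MHz for integer k ≥ 0.
k=0: 5.74 MHz.
k=1: 40.08 MHz, 51.56 MHz.
k=2: 85.9 MHz, 97.38 MHz.
k=3: 131.72 MHz, 143.2 MHz.
Within [52.12 MHz, 130.14 MHz]: 85.9 MHz, 97.38 MHz.

85.9 MHz, 97.38 MHz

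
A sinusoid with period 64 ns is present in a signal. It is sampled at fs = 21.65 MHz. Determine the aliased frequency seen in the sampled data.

6.025 MHz

T = 64 ns → f = 1/T = 15.625 MHz.
15.625 MHz > fs/2 = 10.825 MHz, folds to fs − 15.625 MHz = 6.025 MHz.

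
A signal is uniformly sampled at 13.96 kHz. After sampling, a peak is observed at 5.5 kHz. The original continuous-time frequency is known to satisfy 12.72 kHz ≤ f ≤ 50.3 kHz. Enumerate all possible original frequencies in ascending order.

Frequencies that alias to 5.5 kHz are k·fs ± 5.5 kHz for integer k ≥ 0.
k=0: 5.5 kHz.
k=1: 8.46 kHz, 19.46 kHz.
k=2: 22.42 kHz, 33.42 kHz.
k=3: 36.38 kHz, 47.38 kHz.
k=4: 50.34 kHz, 61.34 kHz.
Within [12.72 kHz, 50.3 kHz]: 19.46 kHz, 22.42 kHz, 33.42 kHz, 36.38 kHz, 47.38 kHz.

19.46 kHz, 22.42 kHz, 33.42 kHz, 36.38 kHz, 47.38 kHz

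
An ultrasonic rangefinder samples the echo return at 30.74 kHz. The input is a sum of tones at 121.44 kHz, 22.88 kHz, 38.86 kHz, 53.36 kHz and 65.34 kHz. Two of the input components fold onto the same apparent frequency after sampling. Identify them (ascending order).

fs/2 = 15.37 kHz.
121.44 kHz mod fs = 29.22 kHz.
29.22 kHz > fs/2 = 15.37 kHz, folds to fs − 29.22 kHz = 1.52 kHz.
22.88 kHz > fs/2 = 15.37 kHz, folds to fs − 22.88 kHz = 7.86 kHz.
38.86 kHz mod fs = 8.12 kHz.
8.12 kHz ≤ fs/2 = 15.37 kHz, appears at 8.12 kHz.
53.36 kHz mod fs = 22.62 kHz.
22.62 kHz > fs/2 = 15.37 kHz, folds to fs − 22.62 kHz = 8.12 kHz.
65.34 kHz mod fs = 3.86 kHz.
3.86 kHz ≤ fs/2 = 15.37 kHz, appears at 3.86 kHz.
38.86 kHz and 53.36 kHz both map to 8.12 kHz.

38.86 kHz, 53.36 kHz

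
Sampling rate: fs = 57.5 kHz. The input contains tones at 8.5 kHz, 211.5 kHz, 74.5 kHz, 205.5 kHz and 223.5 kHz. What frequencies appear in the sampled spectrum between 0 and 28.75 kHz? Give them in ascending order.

6.5 kHz, 8.5 kHz, 17 kHz, 18.5 kHz, 24.5 kHz

fs/2 = 28.75 kHz.
8.5 kHz ≤ fs/2 = 28.75 kHz, passes unchanged.
211.5 kHz mod fs = 39 kHz.
39 kHz > fs/2 = 28.75 kHz, folds to fs − 39 kHz = 18.5 kHz.
74.5 kHz mod fs = 17 kHz.
17 kHz ≤ fs/2 = 28.75 kHz, appears at 17 kHz.
205.5 kHz mod fs = 33 kHz.
33 kHz > fs/2 = 28.75 kHz, folds to fs − 33 kHz = 24.5 kHz.
223.5 kHz mod fs = 51 kHz.
51 kHz > fs/2 = 28.75 kHz, folds to fs − 51 kHz = 6.5 kHz.
Distinct values: {6.5 kHz, 8.5 kHz, 17 kHz, 18.5 kHz, 24.5 kHz}.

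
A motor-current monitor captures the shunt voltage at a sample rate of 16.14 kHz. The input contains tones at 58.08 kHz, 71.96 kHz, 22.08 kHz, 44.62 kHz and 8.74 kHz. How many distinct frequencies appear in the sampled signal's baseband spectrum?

4

fs/2 = 8.07 kHz.
58.08 kHz mod fs = 9.66 kHz.
9.66 kHz > fs/2 = 8.07 kHz, folds to fs − 9.66 kHz = 6.48 kHz.
71.96 kHz mod fs = 7.4 kHz.
7.4 kHz ≤ fs/2 = 8.07 kHz, appears at 7.4 kHz.
22.08 kHz mod fs = 5.94 kHz.
5.94 kHz ≤ fs/2 = 8.07 kHz, appears at 5.94 kHz.
44.62 kHz mod fs = 12.34 kHz.
12.34 kHz > fs/2 = 8.07 kHz, folds to fs − 12.34 kHz = 3.8 kHz.
8.74 kHz > fs/2 = 8.07 kHz, folds to fs − 8.74 kHz = 7.4 kHz.
Distinct values: {3.8 kHz, 5.94 kHz, 6.48 kHz, 7.4 kHz} → 4.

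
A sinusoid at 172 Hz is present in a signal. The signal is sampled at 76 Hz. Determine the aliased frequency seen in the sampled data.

172 Hz mod fs = 20 Hz.
20 Hz ≤ fs/2 = 38 Hz, appears at 20 Hz.

20 Hz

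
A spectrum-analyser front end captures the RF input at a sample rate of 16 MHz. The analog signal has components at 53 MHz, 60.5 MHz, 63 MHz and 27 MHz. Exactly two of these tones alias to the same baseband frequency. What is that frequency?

fs/2 = 8 MHz.
53 MHz mod fs = 5 MHz.
5 MHz ≤ fs/2 = 8 MHz, appears at 5 MHz.
60.5 MHz mod fs = 12.5 MHz.
12.5 MHz > fs/2 = 8 MHz, folds to fs − 12.5 MHz = 3.5 MHz.
63 MHz mod fs = 15 MHz.
15 MHz > fs/2 = 8 MHz, folds to fs − 15 MHz = 1 MHz.
27 MHz mod fs = 11 MHz.
11 MHz > fs/2 = 8 MHz, folds to fs − 11 MHz = 5 MHz.
27 MHz and 53 MHz both map to 5 MHz.

5 MHz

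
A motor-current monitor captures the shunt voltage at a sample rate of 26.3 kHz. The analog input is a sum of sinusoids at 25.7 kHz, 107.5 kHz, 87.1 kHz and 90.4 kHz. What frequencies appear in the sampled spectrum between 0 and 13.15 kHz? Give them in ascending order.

0.6 kHz, 2.3 kHz, 8.2 kHz, 11.5 kHz

fs/2 = 13.15 kHz.
25.7 kHz > fs/2 = 13.15 kHz, folds to fs − 25.7 kHz = 0.6 kHz.
107.5 kHz mod fs = 2.3 kHz.
2.3 kHz ≤ fs/2 = 13.15 kHz, appears at 2.3 kHz.
87.1 kHz mod fs = 8.2 kHz.
8.2 kHz ≤ fs/2 = 13.15 kHz, appears at 8.2 kHz.
90.4 kHz mod fs = 11.5 kHz.
11.5 kHz ≤ fs/2 = 13.15 kHz, appears at 11.5 kHz.
Distinct values: {0.6 kHz, 2.3 kHz, 8.2 kHz, 11.5 kHz}.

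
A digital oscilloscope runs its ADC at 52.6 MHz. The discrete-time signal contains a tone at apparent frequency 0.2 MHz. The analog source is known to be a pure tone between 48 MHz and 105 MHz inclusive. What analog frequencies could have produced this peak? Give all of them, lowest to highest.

52.4 MHz, 52.8 MHz, 105 MHz

Frequencies that alias to 0.2 MHz are k·fs ± 0.2 MHz for integer k ≥ 0.
k=0: 0.2 MHz.
k=1: 52.4 MHz, 52.8 MHz.
k=2: 105 MHz, 105.4 MHz.
k=3: 157.6 MHz, 158 MHz.
Within [48 MHz, 105 MHz]: 52.4 MHz, 52.8 MHz, 105 MHz.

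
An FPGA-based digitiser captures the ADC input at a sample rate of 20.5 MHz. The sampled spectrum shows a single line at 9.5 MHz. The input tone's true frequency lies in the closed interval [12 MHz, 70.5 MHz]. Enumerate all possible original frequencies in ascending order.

Frequencies that alias to 9.5 MHz are k·fs ± 9.5 MHz for integer k ≥ 0.
k=0: 9.5 MHz.
k=1: 11 MHz, 30 MHz.
k=2: 31.5 MHz, 50.5 MHz.
k=3: 52 MHz, 71 MHz.
k=4: 72.5 MHz, 91.5 MHz.
Within [12 MHz, 70.5 MHz]: 30 MHz, 31.5 MHz, 50.5 MHz, 52 MHz.

30 MHz, 31.5 MHz, 50.5 MHz, 52 MHz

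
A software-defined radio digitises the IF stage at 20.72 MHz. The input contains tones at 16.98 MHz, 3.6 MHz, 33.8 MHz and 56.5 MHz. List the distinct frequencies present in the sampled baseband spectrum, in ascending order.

3.6 MHz, 3.74 MHz, 5.66 MHz, 7.64 MHz

fs/2 = 10.36 MHz.
16.98 MHz > fs/2 = 10.36 MHz, folds to fs − 16.98 MHz = 3.74 MHz.
3.6 MHz ≤ fs/2 = 10.36 MHz, passes unchanged.
33.8 MHz mod fs = 13.08 MHz.
13.08 MHz > fs/2 = 10.36 MHz, folds to fs − 13.08 MHz = 7.64 MHz.
56.5 MHz mod fs = 15.06 MHz.
15.06 MHz > fs/2 = 10.36 MHz, folds to fs − 15.06 MHz = 5.66 MHz.
Distinct values: {3.6 MHz, 3.74 MHz, 5.66 MHz, 7.64 MHz}.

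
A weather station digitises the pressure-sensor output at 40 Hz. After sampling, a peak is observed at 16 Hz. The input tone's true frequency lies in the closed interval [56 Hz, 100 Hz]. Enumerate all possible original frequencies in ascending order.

Frequencies that alias to 16 Hz are k·fs ± 16 Hz for integer k ≥ 0.
k=0: 16 Hz.
k=1: 24 Hz, 56 Hz.
k=2: 64 Hz, 96 Hz.
k=3: 104 Hz, 136 Hz.
Within [56 Hz, 100 Hz]: 56 Hz, 64 Hz, 96 Hz.

56 Hz, 64 Hz, 96 Hz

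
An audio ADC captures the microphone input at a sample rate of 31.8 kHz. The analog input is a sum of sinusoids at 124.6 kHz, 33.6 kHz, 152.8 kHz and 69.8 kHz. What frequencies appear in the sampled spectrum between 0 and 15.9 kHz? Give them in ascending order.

fs/2 = 15.9 kHz.
124.6 kHz mod fs = 29.2 kHz.
29.2 kHz > fs/2 = 15.9 kHz, folds to fs − 29.2 kHz = 2.6 kHz.
33.6 kHz mod fs = 1.8 kHz.
1.8 kHz ≤ fs/2 = 15.9 kHz, appears at 1.8 kHz.
152.8 kHz mod fs = 25.6 kHz.
25.6 kHz > fs/2 = 15.9 kHz, folds to fs − 25.6 kHz = 6.2 kHz.
69.8 kHz mod fs = 6.2 kHz.
6.2 kHz ≤ fs/2 = 15.9 kHz, appears at 6.2 kHz.
Distinct values: {1.8 kHz, 2.6 kHz, 6.2 kHz}.

1.8 kHz, 2.6 kHz, 6.2 kHz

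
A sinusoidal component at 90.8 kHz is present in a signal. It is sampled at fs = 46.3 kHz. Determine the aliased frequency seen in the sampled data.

1.8 kHz

90.8 kHz mod fs = 44.5 kHz.
44.5 kHz > fs/2 = 23.15 kHz, folds to fs − 44.5 kHz = 1.8 kHz.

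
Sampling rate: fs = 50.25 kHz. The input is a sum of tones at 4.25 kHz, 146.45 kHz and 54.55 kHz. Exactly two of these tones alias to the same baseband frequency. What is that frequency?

fs/2 = 25.125 kHz.
4.25 kHz ≤ fs/2 = 25.125 kHz, passes unchanged.
146.45 kHz mod fs = 45.95 kHz.
45.95 kHz > fs/2 = 25.125 kHz, folds to fs − 45.95 kHz = 4.3 kHz.
54.55 kHz mod fs = 4.3 kHz.
4.3 kHz ≤ fs/2 = 25.125 kHz, appears at 4.3 kHz.
54.55 kHz and 146.45 kHz both map to 4.3 kHz.

4.3 kHz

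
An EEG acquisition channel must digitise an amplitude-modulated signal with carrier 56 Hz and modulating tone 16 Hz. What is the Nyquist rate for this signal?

AM sidebands sit at fc ± fm = 40 Hz and 72 Hz.
Highest-frequency component: 72 Hz.
Nyquist rate = 2 × 72 Hz = 144 Hz.

144 Hz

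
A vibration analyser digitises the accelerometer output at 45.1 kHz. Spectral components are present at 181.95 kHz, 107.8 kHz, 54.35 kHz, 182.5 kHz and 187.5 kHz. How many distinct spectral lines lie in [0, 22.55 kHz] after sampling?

fs/2 = 22.55 kHz.
181.95 kHz mod fs = 1.55 kHz.
1.55 kHz ≤ fs/2 = 22.55 kHz, appears at 1.55 kHz.
107.8 kHz mod fs = 17.6 kHz.
17.6 kHz ≤ fs/2 = 22.55 kHz, appears at 17.6 kHz.
54.35 kHz mod fs = 9.25 kHz.
9.25 kHz ≤ fs/2 = 22.55 kHz, appears at 9.25 kHz.
182.5 kHz mod fs = 2.1 kHz.
2.1 kHz ≤ fs/2 = 22.55 kHz, appears at 2.1 kHz.
187.5 kHz mod fs = 7.1 kHz.
7.1 kHz ≤ fs/2 = 22.55 kHz, appears at 7.1 kHz.
Distinct values: {1.55 kHz, 2.1 kHz, 7.1 kHz, 9.25 kHz, 17.6 kHz} → 5.

5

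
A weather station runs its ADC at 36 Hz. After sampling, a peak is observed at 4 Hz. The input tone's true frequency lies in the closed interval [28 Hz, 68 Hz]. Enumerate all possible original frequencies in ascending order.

32 Hz, 40 Hz, 68 Hz

Frequencies that alias to 4 Hz are k·fs ± 4 Hz for integer k ≥ 0.
k=0: 4 Hz.
k=1: 32 Hz, 40 Hz.
k=2: 68 Hz, 76 Hz.
k=3: 104 Hz, 112 Hz.
Within [28 Hz, 68 Hz]: 32 Hz, 40 Hz, 68 Hz.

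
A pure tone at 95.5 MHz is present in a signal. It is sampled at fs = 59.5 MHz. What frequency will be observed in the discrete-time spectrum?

23.5 MHz

95.5 MHz mod fs = 36 MHz.
36 MHz > fs/2 = 29.75 MHz, folds to fs − 36 MHz = 23.5 MHz.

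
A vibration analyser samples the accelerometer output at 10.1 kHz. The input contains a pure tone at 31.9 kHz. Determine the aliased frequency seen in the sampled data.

31.9 kHz mod fs = 1.6 kHz.
1.6 kHz ≤ fs/2 = 5.05 kHz, appears at 1.6 kHz.

1.6 kHz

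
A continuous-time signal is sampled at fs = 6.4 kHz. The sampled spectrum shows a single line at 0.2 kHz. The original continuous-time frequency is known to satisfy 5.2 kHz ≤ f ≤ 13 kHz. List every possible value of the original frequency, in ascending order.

6.2 kHz, 6.6 kHz, 12.6 kHz, 13 kHz

Frequencies that alias to 0.2 kHz are k·fs ± 0.2 kHz for integer k ≥ 0.
k=0: 0.2 kHz.
k=1: 6.2 kHz, 6.6 kHz.
k=2: 12.6 kHz, 13 kHz.
k=3: 19 kHz, 19.4 kHz.
Within [5.2 kHz, 13 kHz]: 6.2 kHz, 6.6 kHz, 12.6 kHz, 13 kHz.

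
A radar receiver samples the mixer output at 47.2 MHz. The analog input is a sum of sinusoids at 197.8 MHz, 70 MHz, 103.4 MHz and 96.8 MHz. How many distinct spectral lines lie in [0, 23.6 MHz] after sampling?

3

fs/2 = 23.6 MHz.
197.8 MHz mod fs = 9 MHz.
9 MHz ≤ fs/2 = 23.6 MHz, appears at 9 MHz.
70 MHz mod fs = 22.8 MHz.
22.8 MHz ≤ fs/2 = 23.6 MHz, appears at 22.8 MHz.
103.4 MHz mod fs = 9 MHz.
9 MHz ≤ fs/2 = 23.6 MHz, appears at 9 MHz.
96.8 MHz mod fs = 2.4 MHz.
2.4 MHz ≤ fs/2 = 23.6 MHz, appears at 2.4 MHz.
Distinct values: {2.4 MHz, 9 MHz, 22.8 MHz} → 3.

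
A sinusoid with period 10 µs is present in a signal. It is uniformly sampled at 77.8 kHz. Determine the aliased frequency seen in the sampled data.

22.2 kHz

T = 10 µs → f = 1/T = 100 kHz.
100 kHz mod fs = 22.2 kHz.
22.2 kHz ≤ fs/2 = 38.9 kHz, appears at 22.2 kHz.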